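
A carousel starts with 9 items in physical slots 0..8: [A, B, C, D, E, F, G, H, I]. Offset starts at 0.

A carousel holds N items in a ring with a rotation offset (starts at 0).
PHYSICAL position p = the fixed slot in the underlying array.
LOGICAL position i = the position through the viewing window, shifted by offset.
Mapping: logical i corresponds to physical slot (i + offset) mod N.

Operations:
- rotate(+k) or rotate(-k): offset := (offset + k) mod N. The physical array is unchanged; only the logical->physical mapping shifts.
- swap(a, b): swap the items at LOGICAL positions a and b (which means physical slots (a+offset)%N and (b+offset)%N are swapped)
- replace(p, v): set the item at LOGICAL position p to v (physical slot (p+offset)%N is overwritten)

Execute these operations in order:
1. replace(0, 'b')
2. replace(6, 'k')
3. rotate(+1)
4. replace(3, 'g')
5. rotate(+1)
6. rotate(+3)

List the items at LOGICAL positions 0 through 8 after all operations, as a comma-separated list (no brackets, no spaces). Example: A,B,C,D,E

After op 1 (replace(0, 'b')): offset=0, physical=[b,B,C,D,E,F,G,H,I], logical=[b,B,C,D,E,F,G,H,I]
After op 2 (replace(6, 'k')): offset=0, physical=[b,B,C,D,E,F,k,H,I], logical=[b,B,C,D,E,F,k,H,I]
After op 3 (rotate(+1)): offset=1, physical=[b,B,C,D,E,F,k,H,I], logical=[B,C,D,E,F,k,H,I,b]
After op 4 (replace(3, 'g')): offset=1, physical=[b,B,C,D,g,F,k,H,I], logical=[B,C,D,g,F,k,H,I,b]
After op 5 (rotate(+1)): offset=2, physical=[b,B,C,D,g,F,k,H,I], logical=[C,D,g,F,k,H,I,b,B]
After op 6 (rotate(+3)): offset=5, physical=[b,B,C,D,g,F,k,H,I], logical=[F,k,H,I,b,B,C,D,g]

Answer: F,k,H,I,b,B,C,D,g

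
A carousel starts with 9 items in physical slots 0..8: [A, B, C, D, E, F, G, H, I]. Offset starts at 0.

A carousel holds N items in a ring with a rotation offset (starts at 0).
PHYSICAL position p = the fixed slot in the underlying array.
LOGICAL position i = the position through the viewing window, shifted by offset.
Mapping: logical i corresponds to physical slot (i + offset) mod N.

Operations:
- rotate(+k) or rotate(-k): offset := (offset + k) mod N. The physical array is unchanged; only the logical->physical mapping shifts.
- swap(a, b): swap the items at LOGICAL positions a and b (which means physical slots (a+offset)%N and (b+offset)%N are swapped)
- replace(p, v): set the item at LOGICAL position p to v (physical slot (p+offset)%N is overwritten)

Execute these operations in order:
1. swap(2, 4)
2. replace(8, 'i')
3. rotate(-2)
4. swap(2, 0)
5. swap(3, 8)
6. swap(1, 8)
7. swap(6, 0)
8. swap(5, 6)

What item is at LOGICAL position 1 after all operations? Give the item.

Answer: B

Derivation:
After op 1 (swap(2, 4)): offset=0, physical=[A,B,E,D,C,F,G,H,I], logical=[A,B,E,D,C,F,G,H,I]
After op 2 (replace(8, 'i')): offset=0, physical=[A,B,E,D,C,F,G,H,i], logical=[A,B,E,D,C,F,G,H,i]
After op 3 (rotate(-2)): offset=7, physical=[A,B,E,D,C,F,G,H,i], logical=[H,i,A,B,E,D,C,F,G]
After op 4 (swap(2, 0)): offset=7, physical=[H,B,E,D,C,F,G,A,i], logical=[A,i,H,B,E,D,C,F,G]
After op 5 (swap(3, 8)): offset=7, physical=[H,G,E,D,C,F,B,A,i], logical=[A,i,H,G,E,D,C,F,B]
After op 6 (swap(1, 8)): offset=7, physical=[H,G,E,D,C,F,i,A,B], logical=[A,B,H,G,E,D,C,F,i]
After op 7 (swap(6, 0)): offset=7, physical=[H,G,E,D,A,F,i,C,B], logical=[C,B,H,G,E,D,A,F,i]
After op 8 (swap(5, 6)): offset=7, physical=[H,G,E,A,D,F,i,C,B], logical=[C,B,H,G,E,A,D,F,i]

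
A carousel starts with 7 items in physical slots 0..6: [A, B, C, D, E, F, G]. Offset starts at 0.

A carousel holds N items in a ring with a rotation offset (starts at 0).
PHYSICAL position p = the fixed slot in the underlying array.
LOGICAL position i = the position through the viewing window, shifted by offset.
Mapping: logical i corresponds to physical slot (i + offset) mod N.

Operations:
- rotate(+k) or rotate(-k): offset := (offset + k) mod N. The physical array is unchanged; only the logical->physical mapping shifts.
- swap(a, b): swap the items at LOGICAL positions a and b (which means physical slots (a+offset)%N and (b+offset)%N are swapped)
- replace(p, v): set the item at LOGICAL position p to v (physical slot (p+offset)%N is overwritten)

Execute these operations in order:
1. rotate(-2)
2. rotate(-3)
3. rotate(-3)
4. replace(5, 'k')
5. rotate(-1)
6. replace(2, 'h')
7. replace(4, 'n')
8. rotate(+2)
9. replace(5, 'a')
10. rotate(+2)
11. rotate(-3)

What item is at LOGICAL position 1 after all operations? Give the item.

Answer: h

Derivation:
After op 1 (rotate(-2)): offset=5, physical=[A,B,C,D,E,F,G], logical=[F,G,A,B,C,D,E]
After op 2 (rotate(-3)): offset=2, physical=[A,B,C,D,E,F,G], logical=[C,D,E,F,G,A,B]
After op 3 (rotate(-3)): offset=6, physical=[A,B,C,D,E,F,G], logical=[G,A,B,C,D,E,F]
After op 4 (replace(5, 'k')): offset=6, physical=[A,B,C,D,k,F,G], logical=[G,A,B,C,D,k,F]
After op 5 (rotate(-1)): offset=5, physical=[A,B,C,D,k,F,G], logical=[F,G,A,B,C,D,k]
After op 6 (replace(2, 'h')): offset=5, physical=[h,B,C,D,k,F,G], logical=[F,G,h,B,C,D,k]
After op 7 (replace(4, 'n')): offset=5, physical=[h,B,n,D,k,F,G], logical=[F,G,h,B,n,D,k]
After op 8 (rotate(+2)): offset=0, physical=[h,B,n,D,k,F,G], logical=[h,B,n,D,k,F,G]
After op 9 (replace(5, 'a')): offset=0, physical=[h,B,n,D,k,a,G], logical=[h,B,n,D,k,a,G]
After op 10 (rotate(+2)): offset=2, physical=[h,B,n,D,k,a,G], logical=[n,D,k,a,G,h,B]
After op 11 (rotate(-3)): offset=6, physical=[h,B,n,D,k,a,G], logical=[G,h,B,n,D,k,a]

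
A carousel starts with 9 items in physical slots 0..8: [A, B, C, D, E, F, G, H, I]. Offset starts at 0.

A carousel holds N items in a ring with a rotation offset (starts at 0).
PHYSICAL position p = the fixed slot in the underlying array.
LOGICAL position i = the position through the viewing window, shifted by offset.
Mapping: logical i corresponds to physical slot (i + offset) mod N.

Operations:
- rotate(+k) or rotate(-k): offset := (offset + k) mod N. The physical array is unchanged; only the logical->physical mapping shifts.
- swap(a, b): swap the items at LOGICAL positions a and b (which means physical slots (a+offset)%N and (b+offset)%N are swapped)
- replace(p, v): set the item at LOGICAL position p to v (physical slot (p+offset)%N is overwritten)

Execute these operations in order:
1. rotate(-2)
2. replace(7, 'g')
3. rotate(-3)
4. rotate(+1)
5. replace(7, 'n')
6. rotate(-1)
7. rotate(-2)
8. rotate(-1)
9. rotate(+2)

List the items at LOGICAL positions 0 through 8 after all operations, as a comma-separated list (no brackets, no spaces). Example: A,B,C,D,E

Answer: n,E,g,G,H,I,A,B,C

Derivation:
After op 1 (rotate(-2)): offset=7, physical=[A,B,C,D,E,F,G,H,I], logical=[H,I,A,B,C,D,E,F,G]
After op 2 (replace(7, 'g')): offset=7, physical=[A,B,C,D,E,g,G,H,I], logical=[H,I,A,B,C,D,E,g,G]
After op 3 (rotate(-3)): offset=4, physical=[A,B,C,D,E,g,G,H,I], logical=[E,g,G,H,I,A,B,C,D]
After op 4 (rotate(+1)): offset=5, physical=[A,B,C,D,E,g,G,H,I], logical=[g,G,H,I,A,B,C,D,E]
After op 5 (replace(7, 'n')): offset=5, physical=[A,B,C,n,E,g,G,H,I], logical=[g,G,H,I,A,B,C,n,E]
After op 6 (rotate(-1)): offset=4, physical=[A,B,C,n,E,g,G,H,I], logical=[E,g,G,H,I,A,B,C,n]
After op 7 (rotate(-2)): offset=2, physical=[A,B,C,n,E,g,G,H,I], logical=[C,n,E,g,G,H,I,A,B]
After op 8 (rotate(-1)): offset=1, physical=[A,B,C,n,E,g,G,H,I], logical=[B,C,n,E,g,G,H,I,A]
After op 9 (rotate(+2)): offset=3, physical=[A,B,C,n,E,g,G,H,I], logical=[n,E,g,G,H,I,A,B,C]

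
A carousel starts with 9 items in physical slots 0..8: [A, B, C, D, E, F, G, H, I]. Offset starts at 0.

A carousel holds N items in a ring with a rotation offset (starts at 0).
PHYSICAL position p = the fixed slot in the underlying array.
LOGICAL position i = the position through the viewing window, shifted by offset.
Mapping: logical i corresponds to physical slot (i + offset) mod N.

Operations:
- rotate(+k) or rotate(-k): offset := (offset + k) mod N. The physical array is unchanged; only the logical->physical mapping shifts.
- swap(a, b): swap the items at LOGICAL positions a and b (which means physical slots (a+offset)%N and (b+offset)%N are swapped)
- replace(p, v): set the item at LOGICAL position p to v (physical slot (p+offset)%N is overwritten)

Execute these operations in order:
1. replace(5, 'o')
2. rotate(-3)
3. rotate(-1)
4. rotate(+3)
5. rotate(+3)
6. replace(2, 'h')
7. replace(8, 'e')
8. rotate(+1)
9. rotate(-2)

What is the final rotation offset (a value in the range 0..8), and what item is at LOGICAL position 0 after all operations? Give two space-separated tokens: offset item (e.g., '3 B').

After op 1 (replace(5, 'o')): offset=0, physical=[A,B,C,D,E,o,G,H,I], logical=[A,B,C,D,E,o,G,H,I]
After op 2 (rotate(-3)): offset=6, physical=[A,B,C,D,E,o,G,H,I], logical=[G,H,I,A,B,C,D,E,o]
After op 3 (rotate(-1)): offset=5, physical=[A,B,C,D,E,o,G,H,I], logical=[o,G,H,I,A,B,C,D,E]
After op 4 (rotate(+3)): offset=8, physical=[A,B,C,D,E,o,G,H,I], logical=[I,A,B,C,D,E,o,G,H]
After op 5 (rotate(+3)): offset=2, physical=[A,B,C,D,E,o,G,H,I], logical=[C,D,E,o,G,H,I,A,B]
After op 6 (replace(2, 'h')): offset=2, physical=[A,B,C,D,h,o,G,H,I], logical=[C,D,h,o,G,H,I,A,B]
After op 7 (replace(8, 'e')): offset=2, physical=[A,e,C,D,h,o,G,H,I], logical=[C,D,h,o,G,H,I,A,e]
After op 8 (rotate(+1)): offset=3, physical=[A,e,C,D,h,o,G,H,I], logical=[D,h,o,G,H,I,A,e,C]
After op 9 (rotate(-2)): offset=1, physical=[A,e,C,D,h,o,G,H,I], logical=[e,C,D,h,o,G,H,I,A]

Answer: 1 e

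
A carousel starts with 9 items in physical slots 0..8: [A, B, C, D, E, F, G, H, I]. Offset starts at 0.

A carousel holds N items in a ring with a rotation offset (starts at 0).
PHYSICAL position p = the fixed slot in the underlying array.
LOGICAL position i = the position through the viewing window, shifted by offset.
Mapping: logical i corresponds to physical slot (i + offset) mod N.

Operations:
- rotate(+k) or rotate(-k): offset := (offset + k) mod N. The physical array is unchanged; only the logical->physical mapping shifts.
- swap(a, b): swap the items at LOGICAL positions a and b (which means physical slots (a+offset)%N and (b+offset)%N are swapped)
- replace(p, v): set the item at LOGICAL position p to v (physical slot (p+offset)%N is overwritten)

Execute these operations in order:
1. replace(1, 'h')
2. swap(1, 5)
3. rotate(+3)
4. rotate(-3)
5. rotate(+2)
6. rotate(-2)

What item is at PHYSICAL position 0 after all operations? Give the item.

Answer: A

Derivation:
After op 1 (replace(1, 'h')): offset=0, physical=[A,h,C,D,E,F,G,H,I], logical=[A,h,C,D,E,F,G,H,I]
After op 2 (swap(1, 5)): offset=0, physical=[A,F,C,D,E,h,G,H,I], logical=[A,F,C,D,E,h,G,H,I]
After op 3 (rotate(+3)): offset=3, physical=[A,F,C,D,E,h,G,H,I], logical=[D,E,h,G,H,I,A,F,C]
After op 4 (rotate(-3)): offset=0, physical=[A,F,C,D,E,h,G,H,I], logical=[A,F,C,D,E,h,G,H,I]
After op 5 (rotate(+2)): offset=2, physical=[A,F,C,D,E,h,G,H,I], logical=[C,D,E,h,G,H,I,A,F]
After op 6 (rotate(-2)): offset=0, physical=[A,F,C,D,E,h,G,H,I], logical=[A,F,C,D,E,h,G,H,I]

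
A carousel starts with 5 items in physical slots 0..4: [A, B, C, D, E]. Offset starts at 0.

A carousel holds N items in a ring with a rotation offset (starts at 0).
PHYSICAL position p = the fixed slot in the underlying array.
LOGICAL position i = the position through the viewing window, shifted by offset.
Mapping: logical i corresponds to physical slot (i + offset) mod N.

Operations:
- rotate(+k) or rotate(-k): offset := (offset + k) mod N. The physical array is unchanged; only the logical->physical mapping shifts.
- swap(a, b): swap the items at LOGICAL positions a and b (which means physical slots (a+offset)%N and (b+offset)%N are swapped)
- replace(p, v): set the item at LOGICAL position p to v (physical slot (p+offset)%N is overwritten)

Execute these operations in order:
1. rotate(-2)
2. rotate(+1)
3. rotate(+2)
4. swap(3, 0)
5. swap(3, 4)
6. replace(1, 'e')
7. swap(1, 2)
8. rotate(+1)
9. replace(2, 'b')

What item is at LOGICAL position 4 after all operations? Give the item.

After op 1 (rotate(-2)): offset=3, physical=[A,B,C,D,E], logical=[D,E,A,B,C]
After op 2 (rotate(+1)): offset=4, physical=[A,B,C,D,E], logical=[E,A,B,C,D]
After op 3 (rotate(+2)): offset=1, physical=[A,B,C,D,E], logical=[B,C,D,E,A]
After op 4 (swap(3, 0)): offset=1, physical=[A,E,C,D,B], logical=[E,C,D,B,A]
After op 5 (swap(3, 4)): offset=1, physical=[B,E,C,D,A], logical=[E,C,D,A,B]
After op 6 (replace(1, 'e')): offset=1, physical=[B,E,e,D,A], logical=[E,e,D,A,B]
After op 7 (swap(1, 2)): offset=1, physical=[B,E,D,e,A], logical=[E,D,e,A,B]
After op 8 (rotate(+1)): offset=2, physical=[B,E,D,e,A], logical=[D,e,A,B,E]
After op 9 (replace(2, 'b')): offset=2, physical=[B,E,D,e,b], logical=[D,e,b,B,E]

Answer: E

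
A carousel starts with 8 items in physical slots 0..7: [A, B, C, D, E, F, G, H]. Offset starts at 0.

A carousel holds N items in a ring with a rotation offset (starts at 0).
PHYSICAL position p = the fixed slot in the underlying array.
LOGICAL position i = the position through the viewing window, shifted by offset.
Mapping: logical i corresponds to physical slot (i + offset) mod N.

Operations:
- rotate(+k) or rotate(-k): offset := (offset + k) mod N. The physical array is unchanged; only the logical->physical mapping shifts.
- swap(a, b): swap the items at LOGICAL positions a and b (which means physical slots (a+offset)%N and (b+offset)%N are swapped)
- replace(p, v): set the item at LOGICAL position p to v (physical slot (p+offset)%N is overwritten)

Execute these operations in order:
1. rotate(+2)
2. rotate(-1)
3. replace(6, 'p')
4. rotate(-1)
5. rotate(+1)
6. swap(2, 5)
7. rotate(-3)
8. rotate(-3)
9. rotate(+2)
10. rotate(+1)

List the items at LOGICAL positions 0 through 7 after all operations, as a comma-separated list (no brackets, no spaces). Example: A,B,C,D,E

Answer: D,p,A,B,C,G,E,F

Derivation:
After op 1 (rotate(+2)): offset=2, physical=[A,B,C,D,E,F,G,H], logical=[C,D,E,F,G,H,A,B]
After op 2 (rotate(-1)): offset=1, physical=[A,B,C,D,E,F,G,H], logical=[B,C,D,E,F,G,H,A]
After op 3 (replace(6, 'p')): offset=1, physical=[A,B,C,D,E,F,G,p], logical=[B,C,D,E,F,G,p,A]
After op 4 (rotate(-1)): offset=0, physical=[A,B,C,D,E,F,G,p], logical=[A,B,C,D,E,F,G,p]
After op 5 (rotate(+1)): offset=1, physical=[A,B,C,D,E,F,G,p], logical=[B,C,D,E,F,G,p,A]
After op 6 (swap(2, 5)): offset=1, physical=[A,B,C,G,E,F,D,p], logical=[B,C,G,E,F,D,p,A]
After op 7 (rotate(-3)): offset=6, physical=[A,B,C,G,E,F,D,p], logical=[D,p,A,B,C,G,E,F]
After op 8 (rotate(-3)): offset=3, physical=[A,B,C,G,E,F,D,p], logical=[G,E,F,D,p,A,B,C]
After op 9 (rotate(+2)): offset=5, physical=[A,B,C,G,E,F,D,p], logical=[F,D,p,A,B,C,G,E]
After op 10 (rotate(+1)): offset=6, physical=[A,B,C,G,E,F,D,p], logical=[D,p,A,B,C,G,E,F]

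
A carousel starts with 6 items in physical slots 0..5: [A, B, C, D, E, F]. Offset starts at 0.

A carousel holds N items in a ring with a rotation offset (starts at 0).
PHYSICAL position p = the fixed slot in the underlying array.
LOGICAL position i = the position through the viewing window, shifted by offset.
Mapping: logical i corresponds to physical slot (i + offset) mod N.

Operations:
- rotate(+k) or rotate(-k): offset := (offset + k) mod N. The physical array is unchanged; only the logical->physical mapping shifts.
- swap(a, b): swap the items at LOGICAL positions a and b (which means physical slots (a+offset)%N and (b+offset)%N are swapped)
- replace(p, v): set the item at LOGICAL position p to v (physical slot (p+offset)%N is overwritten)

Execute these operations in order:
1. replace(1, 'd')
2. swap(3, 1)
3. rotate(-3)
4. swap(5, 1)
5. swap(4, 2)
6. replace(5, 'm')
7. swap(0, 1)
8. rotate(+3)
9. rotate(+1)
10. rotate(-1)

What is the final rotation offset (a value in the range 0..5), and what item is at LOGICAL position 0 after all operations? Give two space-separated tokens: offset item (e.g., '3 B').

After op 1 (replace(1, 'd')): offset=0, physical=[A,d,C,D,E,F], logical=[A,d,C,D,E,F]
After op 2 (swap(3, 1)): offset=0, physical=[A,D,C,d,E,F], logical=[A,D,C,d,E,F]
After op 3 (rotate(-3)): offset=3, physical=[A,D,C,d,E,F], logical=[d,E,F,A,D,C]
After op 4 (swap(5, 1)): offset=3, physical=[A,D,E,d,C,F], logical=[d,C,F,A,D,E]
After op 5 (swap(4, 2)): offset=3, physical=[A,F,E,d,C,D], logical=[d,C,D,A,F,E]
After op 6 (replace(5, 'm')): offset=3, physical=[A,F,m,d,C,D], logical=[d,C,D,A,F,m]
After op 7 (swap(0, 1)): offset=3, physical=[A,F,m,C,d,D], logical=[C,d,D,A,F,m]
After op 8 (rotate(+3)): offset=0, physical=[A,F,m,C,d,D], logical=[A,F,m,C,d,D]
After op 9 (rotate(+1)): offset=1, physical=[A,F,m,C,d,D], logical=[F,m,C,d,D,A]
After op 10 (rotate(-1)): offset=0, physical=[A,F,m,C,d,D], logical=[A,F,m,C,d,D]

Answer: 0 A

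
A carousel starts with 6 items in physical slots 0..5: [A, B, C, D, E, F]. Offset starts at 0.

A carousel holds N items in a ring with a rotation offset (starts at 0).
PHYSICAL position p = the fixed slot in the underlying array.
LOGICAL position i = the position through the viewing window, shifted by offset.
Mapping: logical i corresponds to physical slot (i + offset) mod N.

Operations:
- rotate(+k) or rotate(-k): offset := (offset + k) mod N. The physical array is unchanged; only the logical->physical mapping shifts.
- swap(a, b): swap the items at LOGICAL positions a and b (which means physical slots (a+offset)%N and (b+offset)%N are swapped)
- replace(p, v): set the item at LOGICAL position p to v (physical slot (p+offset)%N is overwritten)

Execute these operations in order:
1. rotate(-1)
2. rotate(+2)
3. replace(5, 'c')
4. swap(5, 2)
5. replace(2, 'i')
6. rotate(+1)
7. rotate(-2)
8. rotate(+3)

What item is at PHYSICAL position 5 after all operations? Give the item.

After op 1 (rotate(-1)): offset=5, physical=[A,B,C,D,E,F], logical=[F,A,B,C,D,E]
After op 2 (rotate(+2)): offset=1, physical=[A,B,C,D,E,F], logical=[B,C,D,E,F,A]
After op 3 (replace(5, 'c')): offset=1, physical=[c,B,C,D,E,F], logical=[B,C,D,E,F,c]
After op 4 (swap(5, 2)): offset=1, physical=[D,B,C,c,E,F], logical=[B,C,c,E,F,D]
After op 5 (replace(2, 'i')): offset=1, physical=[D,B,C,i,E,F], logical=[B,C,i,E,F,D]
After op 6 (rotate(+1)): offset=2, physical=[D,B,C,i,E,F], logical=[C,i,E,F,D,B]
After op 7 (rotate(-2)): offset=0, physical=[D,B,C,i,E,F], logical=[D,B,C,i,E,F]
After op 8 (rotate(+3)): offset=3, physical=[D,B,C,i,E,F], logical=[i,E,F,D,B,C]

Answer: F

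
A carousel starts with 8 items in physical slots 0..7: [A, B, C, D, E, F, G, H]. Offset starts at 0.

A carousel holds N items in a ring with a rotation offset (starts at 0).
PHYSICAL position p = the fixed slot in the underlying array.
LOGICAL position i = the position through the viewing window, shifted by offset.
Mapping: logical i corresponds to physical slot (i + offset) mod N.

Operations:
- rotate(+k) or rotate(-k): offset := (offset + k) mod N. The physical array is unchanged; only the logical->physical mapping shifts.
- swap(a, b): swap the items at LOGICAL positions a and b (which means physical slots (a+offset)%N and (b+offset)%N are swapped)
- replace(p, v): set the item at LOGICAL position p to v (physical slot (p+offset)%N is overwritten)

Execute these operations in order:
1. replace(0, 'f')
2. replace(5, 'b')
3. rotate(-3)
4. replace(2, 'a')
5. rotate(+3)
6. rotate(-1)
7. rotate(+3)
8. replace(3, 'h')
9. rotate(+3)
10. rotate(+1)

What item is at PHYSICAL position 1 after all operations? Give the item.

Answer: B

Derivation:
After op 1 (replace(0, 'f')): offset=0, physical=[f,B,C,D,E,F,G,H], logical=[f,B,C,D,E,F,G,H]
After op 2 (replace(5, 'b')): offset=0, physical=[f,B,C,D,E,b,G,H], logical=[f,B,C,D,E,b,G,H]
After op 3 (rotate(-3)): offset=5, physical=[f,B,C,D,E,b,G,H], logical=[b,G,H,f,B,C,D,E]
After op 4 (replace(2, 'a')): offset=5, physical=[f,B,C,D,E,b,G,a], logical=[b,G,a,f,B,C,D,E]
After op 5 (rotate(+3)): offset=0, physical=[f,B,C,D,E,b,G,a], logical=[f,B,C,D,E,b,G,a]
After op 6 (rotate(-1)): offset=7, physical=[f,B,C,D,E,b,G,a], logical=[a,f,B,C,D,E,b,G]
After op 7 (rotate(+3)): offset=2, physical=[f,B,C,D,E,b,G,a], logical=[C,D,E,b,G,a,f,B]
After op 8 (replace(3, 'h')): offset=2, physical=[f,B,C,D,E,h,G,a], logical=[C,D,E,h,G,a,f,B]
After op 9 (rotate(+3)): offset=5, physical=[f,B,C,D,E,h,G,a], logical=[h,G,a,f,B,C,D,E]
After op 10 (rotate(+1)): offset=6, physical=[f,B,C,D,E,h,G,a], logical=[G,a,f,B,C,D,E,h]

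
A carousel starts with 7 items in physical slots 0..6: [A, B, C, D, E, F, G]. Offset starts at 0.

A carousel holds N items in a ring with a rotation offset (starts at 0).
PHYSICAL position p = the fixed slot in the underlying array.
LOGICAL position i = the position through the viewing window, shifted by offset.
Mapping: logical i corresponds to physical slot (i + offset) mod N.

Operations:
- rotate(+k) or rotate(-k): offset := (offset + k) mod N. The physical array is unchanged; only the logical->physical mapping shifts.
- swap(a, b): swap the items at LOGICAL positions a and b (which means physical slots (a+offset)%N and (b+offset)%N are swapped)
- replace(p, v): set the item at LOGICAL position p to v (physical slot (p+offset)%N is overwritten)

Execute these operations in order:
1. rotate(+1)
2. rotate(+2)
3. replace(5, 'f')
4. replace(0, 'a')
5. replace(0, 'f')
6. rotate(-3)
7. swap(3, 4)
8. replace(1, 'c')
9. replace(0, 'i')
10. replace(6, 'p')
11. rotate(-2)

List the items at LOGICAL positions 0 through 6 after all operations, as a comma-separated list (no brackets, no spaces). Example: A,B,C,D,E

After op 1 (rotate(+1)): offset=1, physical=[A,B,C,D,E,F,G], logical=[B,C,D,E,F,G,A]
After op 2 (rotate(+2)): offset=3, physical=[A,B,C,D,E,F,G], logical=[D,E,F,G,A,B,C]
After op 3 (replace(5, 'f')): offset=3, physical=[A,f,C,D,E,F,G], logical=[D,E,F,G,A,f,C]
After op 4 (replace(0, 'a')): offset=3, physical=[A,f,C,a,E,F,G], logical=[a,E,F,G,A,f,C]
After op 5 (replace(0, 'f')): offset=3, physical=[A,f,C,f,E,F,G], logical=[f,E,F,G,A,f,C]
After op 6 (rotate(-3)): offset=0, physical=[A,f,C,f,E,F,G], logical=[A,f,C,f,E,F,G]
After op 7 (swap(3, 4)): offset=0, physical=[A,f,C,E,f,F,G], logical=[A,f,C,E,f,F,G]
After op 8 (replace(1, 'c')): offset=0, physical=[A,c,C,E,f,F,G], logical=[A,c,C,E,f,F,G]
After op 9 (replace(0, 'i')): offset=0, physical=[i,c,C,E,f,F,G], logical=[i,c,C,E,f,F,G]
After op 10 (replace(6, 'p')): offset=0, physical=[i,c,C,E,f,F,p], logical=[i,c,C,E,f,F,p]
After op 11 (rotate(-2)): offset=5, physical=[i,c,C,E,f,F,p], logical=[F,p,i,c,C,E,f]

Answer: F,p,i,c,C,E,f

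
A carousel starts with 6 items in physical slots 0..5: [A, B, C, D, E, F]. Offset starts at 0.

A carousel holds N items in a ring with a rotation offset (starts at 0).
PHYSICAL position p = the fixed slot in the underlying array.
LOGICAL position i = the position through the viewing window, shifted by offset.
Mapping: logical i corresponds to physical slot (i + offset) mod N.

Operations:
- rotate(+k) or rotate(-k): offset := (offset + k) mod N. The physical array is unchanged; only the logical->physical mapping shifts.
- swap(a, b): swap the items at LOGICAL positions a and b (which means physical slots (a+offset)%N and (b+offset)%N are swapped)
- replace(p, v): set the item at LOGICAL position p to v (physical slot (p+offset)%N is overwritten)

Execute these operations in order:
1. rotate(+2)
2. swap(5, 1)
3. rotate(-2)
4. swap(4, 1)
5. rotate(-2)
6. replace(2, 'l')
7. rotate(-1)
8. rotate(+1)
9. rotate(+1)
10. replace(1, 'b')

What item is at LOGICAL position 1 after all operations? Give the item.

Answer: b

Derivation:
After op 1 (rotate(+2)): offset=2, physical=[A,B,C,D,E,F], logical=[C,D,E,F,A,B]
After op 2 (swap(5, 1)): offset=2, physical=[A,D,C,B,E,F], logical=[C,B,E,F,A,D]
After op 3 (rotate(-2)): offset=0, physical=[A,D,C,B,E,F], logical=[A,D,C,B,E,F]
After op 4 (swap(4, 1)): offset=0, physical=[A,E,C,B,D,F], logical=[A,E,C,B,D,F]
After op 5 (rotate(-2)): offset=4, physical=[A,E,C,B,D,F], logical=[D,F,A,E,C,B]
After op 6 (replace(2, 'l')): offset=4, physical=[l,E,C,B,D,F], logical=[D,F,l,E,C,B]
After op 7 (rotate(-1)): offset=3, physical=[l,E,C,B,D,F], logical=[B,D,F,l,E,C]
After op 8 (rotate(+1)): offset=4, physical=[l,E,C,B,D,F], logical=[D,F,l,E,C,B]
After op 9 (rotate(+1)): offset=5, physical=[l,E,C,B,D,F], logical=[F,l,E,C,B,D]
After op 10 (replace(1, 'b')): offset=5, physical=[b,E,C,B,D,F], logical=[F,b,E,C,B,D]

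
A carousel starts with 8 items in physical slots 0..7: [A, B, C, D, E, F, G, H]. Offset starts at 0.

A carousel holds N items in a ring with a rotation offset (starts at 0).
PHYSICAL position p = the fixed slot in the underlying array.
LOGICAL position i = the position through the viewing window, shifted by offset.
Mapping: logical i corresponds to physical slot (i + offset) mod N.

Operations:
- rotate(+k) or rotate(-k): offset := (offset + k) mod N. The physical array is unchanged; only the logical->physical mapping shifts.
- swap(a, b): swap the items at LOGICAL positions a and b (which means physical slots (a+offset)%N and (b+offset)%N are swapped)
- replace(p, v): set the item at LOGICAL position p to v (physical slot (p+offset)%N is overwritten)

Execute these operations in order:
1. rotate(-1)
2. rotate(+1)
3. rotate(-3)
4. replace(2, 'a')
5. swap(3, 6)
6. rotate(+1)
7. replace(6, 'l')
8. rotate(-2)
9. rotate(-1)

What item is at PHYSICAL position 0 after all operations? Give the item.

After op 1 (rotate(-1)): offset=7, physical=[A,B,C,D,E,F,G,H], logical=[H,A,B,C,D,E,F,G]
After op 2 (rotate(+1)): offset=0, physical=[A,B,C,D,E,F,G,H], logical=[A,B,C,D,E,F,G,H]
After op 3 (rotate(-3)): offset=5, physical=[A,B,C,D,E,F,G,H], logical=[F,G,H,A,B,C,D,E]
After op 4 (replace(2, 'a')): offset=5, physical=[A,B,C,D,E,F,G,a], logical=[F,G,a,A,B,C,D,E]
After op 5 (swap(3, 6)): offset=5, physical=[D,B,C,A,E,F,G,a], logical=[F,G,a,D,B,C,A,E]
After op 6 (rotate(+1)): offset=6, physical=[D,B,C,A,E,F,G,a], logical=[G,a,D,B,C,A,E,F]
After op 7 (replace(6, 'l')): offset=6, physical=[D,B,C,A,l,F,G,a], logical=[G,a,D,B,C,A,l,F]
After op 8 (rotate(-2)): offset=4, physical=[D,B,C,A,l,F,G,a], logical=[l,F,G,a,D,B,C,A]
After op 9 (rotate(-1)): offset=3, physical=[D,B,C,A,l,F,G,a], logical=[A,l,F,G,a,D,B,C]

Answer: D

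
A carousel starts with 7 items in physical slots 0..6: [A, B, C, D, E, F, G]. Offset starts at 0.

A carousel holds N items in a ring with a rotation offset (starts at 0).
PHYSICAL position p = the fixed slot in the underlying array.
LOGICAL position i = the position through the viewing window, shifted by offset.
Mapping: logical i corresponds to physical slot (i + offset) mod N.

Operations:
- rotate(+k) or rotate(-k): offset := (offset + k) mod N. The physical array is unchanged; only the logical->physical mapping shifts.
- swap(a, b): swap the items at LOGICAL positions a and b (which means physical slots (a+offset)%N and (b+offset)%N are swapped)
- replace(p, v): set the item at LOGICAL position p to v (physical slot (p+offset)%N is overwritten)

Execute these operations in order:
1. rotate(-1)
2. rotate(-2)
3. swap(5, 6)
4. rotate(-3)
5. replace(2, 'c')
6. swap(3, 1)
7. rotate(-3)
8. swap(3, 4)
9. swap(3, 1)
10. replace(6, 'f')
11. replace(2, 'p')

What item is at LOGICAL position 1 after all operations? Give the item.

Answer: E

Derivation:
After op 1 (rotate(-1)): offset=6, physical=[A,B,C,D,E,F,G], logical=[G,A,B,C,D,E,F]
After op 2 (rotate(-2)): offset=4, physical=[A,B,C,D,E,F,G], logical=[E,F,G,A,B,C,D]
After op 3 (swap(5, 6)): offset=4, physical=[A,B,D,C,E,F,G], logical=[E,F,G,A,B,D,C]
After op 4 (rotate(-3)): offset=1, physical=[A,B,D,C,E,F,G], logical=[B,D,C,E,F,G,A]
After op 5 (replace(2, 'c')): offset=1, physical=[A,B,D,c,E,F,G], logical=[B,D,c,E,F,G,A]
After op 6 (swap(3, 1)): offset=1, physical=[A,B,E,c,D,F,G], logical=[B,E,c,D,F,G,A]
After op 7 (rotate(-3)): offset=5, physical=[A,B,E,c,D,F,G], logical=[F,G,A,B,E,c,D]
After op 8 (swap(3, 4)): offset=5, physical=[A,E,B,c,D,F,G], logical=[F,G,A,E,B,c,D]
After op 9 (swap(3, 1)): offset=5, physical=[A,G,B,c,D,F,E], logical=[F,E,A,G,B,c,D]
After op 10 (replace(6, 'f')): offset=5, physical=[A,G,B,c,f,F,E], logical=[F,E,A,G,B,c,f]
After op 11 (replace(2, 'p')): offset=5, physical=[p,G,B,c,f,F,E], logical=[F,E,p,G,B,c,f]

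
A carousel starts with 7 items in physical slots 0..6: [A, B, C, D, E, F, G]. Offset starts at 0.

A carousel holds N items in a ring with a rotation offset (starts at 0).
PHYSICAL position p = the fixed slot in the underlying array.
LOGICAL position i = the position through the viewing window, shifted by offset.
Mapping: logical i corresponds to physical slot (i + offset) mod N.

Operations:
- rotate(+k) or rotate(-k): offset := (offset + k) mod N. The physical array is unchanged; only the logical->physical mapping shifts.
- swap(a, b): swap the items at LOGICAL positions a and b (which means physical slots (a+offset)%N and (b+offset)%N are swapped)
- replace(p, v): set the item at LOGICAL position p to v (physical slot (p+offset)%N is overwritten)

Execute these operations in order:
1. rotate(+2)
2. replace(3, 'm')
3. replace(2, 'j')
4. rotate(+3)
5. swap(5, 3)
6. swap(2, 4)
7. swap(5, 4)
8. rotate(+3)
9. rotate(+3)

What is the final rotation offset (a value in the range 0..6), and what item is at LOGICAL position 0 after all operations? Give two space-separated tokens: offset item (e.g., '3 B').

Answer: 4 j

Derivation:
After op 1 (rotate(+2)): offset=2, physical=[A,B,C,D,E,F,G], logical=[C,D,E,F,G,A,B]
After op 2 (replace(3, 'm')): offset=2, physical=[A,B,C,D,E,m,G], logical=[C,D,E,m,G,A,B]
After op 3 (replace(2, 'j')): offset=2, physical=[A,B,C,D,j,m,G], logical=[C,D,j,m,G,A,B]
After op 4 (rotate(+3)): offset=5, physical=[A,B,C,D,j,m,G], logical=[m,G,A,B,C,D,j]
After op 5 (swap(5, 3)): offset=5, physical=[A,D,C,B,j,m,G], logical=[m,G,A,D,C,B,j]
After op 6 (swap(2, 4)): offset=5, physical=[C,D,A,B,j,m,G], logical=[m,G,C,D,A,B,j]
After op 7 (swap(5, 4)): offset=5, physical=[C,D,B,A,j,m,G], logical=[m,G,C,D,B,A,j]
After op 8 (rotate(+3)): offset=1, physical=[C,D,B,A,j,m,G], logical=[D,B,A,j,m,G,C]
After op 9 (rotate(+3)): offset=4, physical=[C,D,B,A,j,m,G], logical=[j,m,G,C,D,B,A]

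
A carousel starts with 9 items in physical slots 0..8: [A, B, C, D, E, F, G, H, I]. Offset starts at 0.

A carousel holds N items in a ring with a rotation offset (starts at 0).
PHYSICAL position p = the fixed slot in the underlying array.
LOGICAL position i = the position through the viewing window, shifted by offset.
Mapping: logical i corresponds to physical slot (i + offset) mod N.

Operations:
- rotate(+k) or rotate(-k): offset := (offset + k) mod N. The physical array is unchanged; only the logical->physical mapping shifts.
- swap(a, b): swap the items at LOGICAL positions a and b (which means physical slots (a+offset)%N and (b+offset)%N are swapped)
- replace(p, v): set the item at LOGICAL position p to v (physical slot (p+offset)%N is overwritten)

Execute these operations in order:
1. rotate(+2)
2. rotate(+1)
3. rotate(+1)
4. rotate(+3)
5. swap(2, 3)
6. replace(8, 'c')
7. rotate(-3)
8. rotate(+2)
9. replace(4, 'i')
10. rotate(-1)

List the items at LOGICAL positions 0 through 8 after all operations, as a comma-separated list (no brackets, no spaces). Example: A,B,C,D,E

After op 1 (rotate(+2)): offset=2, physical=[A,B,C,D,E,F,G,H,I], logical=[C,D,E,F,G,H,I,A,B]
After op 2 (rotate(+1)): offset=3, physical=[A,B,C,D,E,F,G,H,I], logical=[D,E,F,G,H,I,A,B,C]
After op 3 (rotate(+1)): offset=4, physical=[A,B,C,D,E,F,G,H,I], logical=[E,F,G,H,I,A,B,C,D]
After op 4 (rotate(+3)): offset=7, physical=[A,B,C,D,E,F,G,H,I], logical=[H,I,A,B,C,D,E,F,G]
After op 5 (swap(2, 3)): offset=7, physical=[B,A,C,D,E,F,G,H,I], logical=[H,I,B,A,C,D,E,F,G]
After op 6 (replace(8, 'c')): offset=7, physical=[B,A,C,D,E,F,c,H,I], logical=[H,I,B,A,C,D,E,F,c]
After op 7 (rotate(-3)): offset=4, physical=[B,A,C,D,E,F,c,H,I], logical=[E,F,c,H,I,B,A,C,D]
After op 8 (rotate(+2)): offset=6, physical=[B,A,C,D,E,F,c,H,I], logical=[c,H,I,B,A,C,D,E,F]
After op 9 (replace(4, 'i')): offset=6, physical=[B,i,C,D,E,F,c,H,I], logical=[c,H,I,B,i,C,D,E,F]
After op 10 (rotate(-1)): offset=5, physical=[B,i,C,D,E,F,c,H,I], logical=[F,c,H,I,B,i,C,D,E]

Answer: F,c,H,I,B,i,C,D,E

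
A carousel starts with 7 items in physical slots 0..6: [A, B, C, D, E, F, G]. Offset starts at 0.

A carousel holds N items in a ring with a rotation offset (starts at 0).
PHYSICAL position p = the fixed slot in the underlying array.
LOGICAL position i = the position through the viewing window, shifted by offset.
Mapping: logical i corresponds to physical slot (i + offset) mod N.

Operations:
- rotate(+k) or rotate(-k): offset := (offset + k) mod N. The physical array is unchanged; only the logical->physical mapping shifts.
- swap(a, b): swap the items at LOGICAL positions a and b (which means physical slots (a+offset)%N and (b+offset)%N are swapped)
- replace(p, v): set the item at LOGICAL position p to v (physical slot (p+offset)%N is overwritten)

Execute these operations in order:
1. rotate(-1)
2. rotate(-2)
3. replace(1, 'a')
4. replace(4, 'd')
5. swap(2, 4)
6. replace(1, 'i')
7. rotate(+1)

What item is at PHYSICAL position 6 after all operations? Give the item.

After op 1 (rotate(-1)): offset=6, physical=[A,B,C,D,E,F,G], logical=[G,A,B,C,D,E,F]
After op 2 (rotate(-2)): offset=4, physical=[A,B,C,D,E,F,G], logical=[E,F,G,A,B,C,D]
After op 3 (replace(1, 'a')): offset=4, physical=[A,B,C,D,E,a,G], logical=[E,a,G,A,B,C,D]
After op 4 (replace(4, 'd')): offset=4, physical=[A,d,C,D,E,a,G], logical=[E,a,G,A,d,C,D]
After op 5 (swap(2, 4)): offset=4, physical=[A,G,C,D,E,a,d], logical=[E,a,d,A,G,C,D]
After op 6 (replace(1, 'i')): offset=4, physical=[A,G,C,D,E,i,d], logical=[E,i,d,A,G,C,D]
After op 7 (rotate(+1)): offset=5, physical=[A,G,C,D,E,i,d], logical=[i,d,A,G,C,D,E]

Answer: d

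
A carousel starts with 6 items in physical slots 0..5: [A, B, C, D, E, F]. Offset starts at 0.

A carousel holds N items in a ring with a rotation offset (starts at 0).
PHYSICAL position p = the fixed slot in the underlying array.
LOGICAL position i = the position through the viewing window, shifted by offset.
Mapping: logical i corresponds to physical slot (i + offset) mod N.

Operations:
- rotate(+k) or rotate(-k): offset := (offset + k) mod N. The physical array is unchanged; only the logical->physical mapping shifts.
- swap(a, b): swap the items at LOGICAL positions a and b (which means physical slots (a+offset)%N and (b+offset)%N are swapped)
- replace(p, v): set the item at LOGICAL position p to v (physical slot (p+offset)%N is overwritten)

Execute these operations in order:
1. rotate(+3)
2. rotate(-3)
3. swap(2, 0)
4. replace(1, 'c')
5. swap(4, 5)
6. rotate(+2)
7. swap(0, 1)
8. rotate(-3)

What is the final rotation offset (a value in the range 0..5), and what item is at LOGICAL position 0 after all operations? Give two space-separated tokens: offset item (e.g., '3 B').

Answer: 5 E

Derivation:
After op 1 (rotate(+3)): offset=3, physical=[A,B,C,D,E,F], logical=[D,E,F,A,B,C]
After op 2 (rotate(-3)): offset=0, physical=[A,B,C,D,E,F], logical=[A,B,C,D,E,F]
After op 3 (swap(2, 0)): offset=0, physical=[C,B,A,D,E,F], logical=[C,B,A,D,E,F]
After op 4 (replace(1, 'c')): offset=0, physical=[C,c,A,D,E,F], logical=[C,c,A,D,E,F]
After op 5 (swap(4, 5)): offset=0, physical=[C,c,A,D,F,E], logical=[C,c,A,D,F,E]
After op 6 (rotate(+2)): offset=2, physical=[C,c,A,D,F,E], logical=[A,D,F,E,C,c]
After op 7 (swap(0, 1)): offset=2, physical=[C,c,D,A,F,E], logical=[D,A,F,E,C,c]
After op 8 (rotate(-3)): offset=5, physical=[C,c,D,A,F,E], logical=[E,C,c,D,A,F]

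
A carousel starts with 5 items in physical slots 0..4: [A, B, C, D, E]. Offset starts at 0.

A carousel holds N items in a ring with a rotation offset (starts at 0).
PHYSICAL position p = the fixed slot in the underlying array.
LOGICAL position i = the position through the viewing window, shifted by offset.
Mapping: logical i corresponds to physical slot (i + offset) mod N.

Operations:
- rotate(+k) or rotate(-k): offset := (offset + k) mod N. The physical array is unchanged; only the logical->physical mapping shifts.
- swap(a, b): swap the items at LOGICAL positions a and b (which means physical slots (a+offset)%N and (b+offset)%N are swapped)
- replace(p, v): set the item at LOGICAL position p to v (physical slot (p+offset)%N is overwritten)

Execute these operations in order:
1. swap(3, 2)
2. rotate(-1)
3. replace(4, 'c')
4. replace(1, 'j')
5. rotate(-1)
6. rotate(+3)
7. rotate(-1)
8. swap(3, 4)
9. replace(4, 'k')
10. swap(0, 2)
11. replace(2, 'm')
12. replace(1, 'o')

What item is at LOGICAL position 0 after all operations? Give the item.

Answer: D

Derivation:
After op 1 (swap(3, 2)): offset=0, physical=[A,B,D,C,E], logical=[A,B,D,C,E]
After op 2 (rotate(-1)): offset=4, physical=[A,B,D,C,E], logical=[E,A,B,D,C]
After op 3 (replace(4, 'c')): offset=4, physical=[A,B,D,c,E], logical=[E,A,B,D,c]
After op 4 (replace(1, 'j')): offset=4, physical=[j,B,D,c,E], logical=[E,j,B,D,c]
After op 5 (rotate(-1)): offset=3, physical=[j,B,D,c,E], logical=[c,E,j,B,D]
After op 6 (rotate(+3)): offset=1, physical=[j,B,D,c,E], logical=[B,D,c,E,j]
After op 7 (rotate(-1)): offset=0, physical=[j,B,D,c,E], logical=[j,B,D,c,E]
After op 8 (swap(3, 4)): offset=0, physical=[j,B,D,E,c], logical=[j,B,D,E,c]
After op 9 (replace(4, 'k')): offset=0, physical=[j,B,D,E,k], logical=[j,B,D,E,k]
After op 10 (swap(0, 2)): offset=0, physical=[D,B,j,E,k], logical=[D,B,j,E,k]
After op 11 (replace(2, 'm')): offset=0, physical=[D,B,m,E,k], logical=[D,B,m,E,k]
After op 12 (replace(1, 'o')): offset=0, physical=[D,o,m,E,k], logical=[D,o,m,E,k]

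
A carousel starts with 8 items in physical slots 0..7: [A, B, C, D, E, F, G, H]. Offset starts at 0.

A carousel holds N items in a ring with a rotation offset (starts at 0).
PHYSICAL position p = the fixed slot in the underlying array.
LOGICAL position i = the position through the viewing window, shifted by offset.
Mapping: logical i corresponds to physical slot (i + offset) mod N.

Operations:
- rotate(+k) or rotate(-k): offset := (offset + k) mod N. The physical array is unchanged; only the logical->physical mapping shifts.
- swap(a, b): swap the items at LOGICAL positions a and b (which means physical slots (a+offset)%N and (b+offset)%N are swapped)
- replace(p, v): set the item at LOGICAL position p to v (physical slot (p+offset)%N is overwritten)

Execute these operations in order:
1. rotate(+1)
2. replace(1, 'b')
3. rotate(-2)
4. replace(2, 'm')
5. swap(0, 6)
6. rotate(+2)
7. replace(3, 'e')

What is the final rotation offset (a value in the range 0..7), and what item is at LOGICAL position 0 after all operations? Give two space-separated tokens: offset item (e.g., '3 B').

Answer: 1 m

Derivation:
After op 1 (rotate(+1)): offset=1, physical=[A,B,C,D,E,F,G,H], logical=[B,C,D,E,F,G,H,A]
After op 2 (replace(1, 'b')): offset=1, physical=[A,B,b,D,E,F,G,H], logical=[B,b,D,E,F,G,H,A]
After op 3 (rotate(-2)): offset=7, physical=[A,B,b,D,E,F,G,H], logical=[H,A,B,b,D,E,F,G]
After op 4 (replace(2, 'm')): offset=7, physical=[A,m,b,D,E,F,G,H], logical=[H,A,m,b,D,E,F,G]
After op 5 (swap(0, 6)): offset=7, physical=[A,m,b,D,E,H,G,F], logical=[F,A,m,b,D,E,H,G]
After op 6 (rotate(+2)): offset=1, physical=[A,m,b,D,E,H,G,F], logical=[m,b,D,E,H,G,F,A]
After op 7 (replace(3, 'e')): offset=1, physical=[A,m,b,D,e,H,G,F], logical=[m,b,D,e,H,G,F,A]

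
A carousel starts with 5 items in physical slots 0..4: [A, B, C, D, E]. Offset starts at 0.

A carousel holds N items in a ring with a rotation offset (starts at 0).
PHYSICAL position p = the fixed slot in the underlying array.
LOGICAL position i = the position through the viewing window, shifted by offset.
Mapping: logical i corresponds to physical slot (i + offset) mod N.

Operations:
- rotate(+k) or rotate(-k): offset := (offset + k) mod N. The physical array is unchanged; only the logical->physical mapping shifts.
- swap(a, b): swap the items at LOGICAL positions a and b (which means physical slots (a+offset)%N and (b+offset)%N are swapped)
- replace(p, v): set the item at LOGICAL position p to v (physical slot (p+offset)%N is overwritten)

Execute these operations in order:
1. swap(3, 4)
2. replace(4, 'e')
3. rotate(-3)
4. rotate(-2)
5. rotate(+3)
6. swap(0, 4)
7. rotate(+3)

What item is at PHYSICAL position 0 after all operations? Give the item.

Answer: A

Derivation:
After op 1 (swap(3, 4)): offset=0, physical=[A,B,C,E,D], logical=[A,B,C,E,D]
After op 2 (replace(4, 'e')): offset=0, physical=[A,B,C,E,e], logical=[A,B,C,E,e]
After op 3 (rotate(-3)): offset=2, physical=[A,B,C,E,e], logical=[C,E,e,A,B]
After op 4 (rotate(-2)): offset=0, physical=[A,B,C,E,e], logical=[A,B,C,E,e]
After op 5 (rotate(+3)): offset=3, physical=[A,B,C,E,e], logical=[E,e,A,B,C]
After op 6 (swap(0, 4)): offset=3, physical=[A,B,E,C,e], logical=[C,e,A,B,E]
After op 7 (rotate(+3)): offset=1, physical=[A,B,E,C,e], logical=[B,E,C,e,A]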